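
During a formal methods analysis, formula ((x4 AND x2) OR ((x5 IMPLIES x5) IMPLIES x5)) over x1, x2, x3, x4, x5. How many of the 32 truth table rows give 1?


Formula: ((x4 AND x2) OR ((x5 IMPLIES x5) IMPLIES x5)) over 5 vars (32 rows)
Evaluate each row (x1, x2, x3, x4, x5 as bits, MSB first):
  row 0 [00000]: ((0 AND 0) OR ((0 IMPLIES 0) IMPLIES 0)) -> 0
  row 1 [00001]: ((0 AND 0) OR ((1 IMPLIES 1) IMPLIES 1)) -> 1
  row 2 [00010]: ((1 AND 0) OR ((0 IMPLIES 0) IMPLIES 0)) -> 0
  row 3 [00011]: ((1 AND 0) OR ((1 IMPLIES 1) IMPLIES 1)) -> 1
  row 4 [00100]: ((0 AND 0) OR ((0 IMPLIES 0) IMPLIES 0)) -> 0
  row 5 [00101]: ((0 AND 0) OR ((1 IMPLIES 1) IMPLIES 1)) -> 1
  row 6 [00110]: ((1 AND 0) OR ((0 IMPLIES 0) IMPLIES 0)) -> 0
  row 7 [00111]: ((1 AND 0) OR ((1 IMPLIES 1) IMPLIES 1)) -> 1
  row 8 [01000]: ((0 AND 1) OR ((0 IMPLIES 0) IMPLIES 0)) -> 0
  row 9 [01001]: ((0 AND 1) OR ((1 IMPLIES 1) IMPLIES 1)) -> 1
  row 10 [01010]: ((1 AND 1) OR ((0 IMPLIES 0) IMPLIES 0)) -> 1
  row 11 [01011]: ((1 AND 1) OR ((1 IMPLIES 1) IMPLIES 1)) -> 1
  row 12 [01100]: ((0 AND 1) OR ((0 IMPLIES 0) IMPLIES 0)) -> 0
  row 13 [01101]: ((0 AND 1) OR ((1 IMPLIES 1) IMPLIES 1)) -> 1
  row 14 [01110]: ((1 AND 1) OR ((0 IMPLIES 0) IMPLIES 0)) -> 1
  row 15 [01111]: ((1 AND 1) OR ((1 IMPLIES 1) IMPLIES 1)) -> 1
  row 16 [10000]: ((0 AND 0) OR ((0 IMPLIES 0) IMPLIES 0)) -> 0
  row 17 [10001]: ((0 AND 0) OR ((1 IMPLIES 1) IMPLIES 1)) -> 1
  row 18 [10010]: ((1 AND 0) OR ((0 IMPLIES 0) IMPLIES 0)) -> 0
  row 19 [10011]: ((1 AND 0) OR ((1 IMPLIES 1) IMPLIES 1)) -> 1
  row 20 [10100]: ((0 AND 0) OR ((0 IMPLIES 0) IMPLIES 0)) -> 0
  row 21 [10101]: ((0 AND 0) OR ((1 IMPLIES 1) IMPLIES 1)) -> 1
  row 22 [10110]: ((1 AND 0) OR ((0 IMPLIES 0) IMPLIES 0)) -> 0
  row 23 [10111]: ((1 AND 0) OR ((1 IMPLIES 1) IMPLIES 1)) -> 1
  row 24 [11000]: ((0 AND 1) OR ((0 IMPLIES 0) IMPLIES 0)) -> 0
  row 25 [11001]: ((0 AND 1) OR ((1 IMPLIES 1) IMPLIES 1)) -> 1
  row 26 [11010]: ((1 AND 1) OR ((0 IMPLIES 0) IMPLIES 0)) -> 1
  row 27 [11011]: ((1 AND 1) OR ((1 IMPLIES 1) IMPLIES 1)) -> 1
  row 28 [11100]: ((0 AND 1) OR ((0 IMPLIES 0) IMPLIES 0)) -> 0
  row 29 [11101]: ((0 AND 1) OR ((1 IMPLIES 1) IMPLIES 1)) -> 1
  row 30 [11110]: ((1 AND 1) OR ((0 IMPLIES 0) IMPLIES 0)) -> 1
  row 31 [11111]: ((1 AND 1) OR ((1 IMPLIES 1) IMPLIES 1)) -> 1
Full result column, 8 rows per line (x1,x2 fixed per line; x3,x4,x5 runs 000..111 left to right):
  rows 0-7 [x1,x2=00]: 01010101  (ones: 4)
  rows 8-15 [x1,x2=01]: 01110111  (ones: 6)
  rows 16-23 [x1,x2=10]: 01010101  (ones: 4)
  rows 24-31 [x1,x2=11]: 01110111  (ones: 6)
Count of 1-rows = 4+6+4+6 = 20

20


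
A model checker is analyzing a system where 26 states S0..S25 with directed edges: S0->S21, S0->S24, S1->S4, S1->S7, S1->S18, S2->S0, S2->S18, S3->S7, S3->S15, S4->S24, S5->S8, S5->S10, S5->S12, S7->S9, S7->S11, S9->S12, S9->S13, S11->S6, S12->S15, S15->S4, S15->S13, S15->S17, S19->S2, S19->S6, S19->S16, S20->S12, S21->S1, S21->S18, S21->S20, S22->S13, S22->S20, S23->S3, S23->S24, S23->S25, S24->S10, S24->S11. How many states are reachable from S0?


BFS from S0:
  layer 0: {S0}
  layer 1: {S21, S24}
  layer 2: {S1, S10, S11, S18, S20}
  layer 3: {S4, S6, S7, S12}
  layer 4: {S9, S15}
  layer 5: {S13, S17}
Reachable set: {S0, S1, S4, S6, S7, S9, S10, S11, S12, S13, S15, S17, S18, S20, S21, S24}
Count = 16

16


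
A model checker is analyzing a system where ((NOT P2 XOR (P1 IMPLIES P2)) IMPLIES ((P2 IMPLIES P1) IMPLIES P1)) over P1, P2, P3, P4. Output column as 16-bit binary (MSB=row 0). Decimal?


Formula: ((NOT P2 XOR (P1 IMPLIES P2)) IMPLIES ((P2 IMPLIES P1) IMPLIES P1)) over P1, P2, P3, P4 (16 rows)
Evaluate each row (bits = P1,P2,P3,P4, MSB first):
  row 0 [0000]: ((NOT 0 XOR (0 IMPLIES 0)) IMPLIES ((0 IMPLIES 0) IMPLIES 0)) -> 1
  row 1 [0001]: ((NOT 0 XOR (0 IMPLIES 0)) IMPLIES ((0 IMPLIES 0) IMPLIES 0)) -> 1
  row 2 [0010]: ((NOT 0 XOR (0 IMPLIES 0)) IMPLIES ((0 IMPLIES 0) IMPLIES 0)) -> 1
  row 3 [0011]: ((NOT 0 XOR (0 IMPLIES 0)) IMPLIES ((0 IMPLIES 0) IMPLIES 0)) -> 1
  row 4 [0100]: ((NOT 1 XOR (0 IMPLIES 1)) IMPLIES ((1 IMPLIES 0) IMPLIES 0)) -> 1
  row 5 [0101]: ((NOT 1 XOR (0 IMPLIES 1)) IMPLIES ((1 IMPLIES 0) IMPLIES 0)) -> 1
  row 6 [0110]: ((NOT 1 XOR (0 IMPLIES 1)) IMPLIES ((1 IMPLIES 0) IMPLIES 0)) -> 1
  row 7 [0111]: ((NOT 1 XOR (0 IMPLIES 1)) IMPLIES ((1 IMPLIES 0) IMPLIES 0)) -> 1
  row 8 [1000]: ((NOT 0 XOR (1 IMPLIES 0)) IMPLIES ((0 IMPLIES 1) IMPLIES 1)) -> 1
  row 9 [1001]: ((NOT 0 XOR (1 IMPLIES 0)) IMPLIES ((0 IMPLIES 1) IMPLIES 1)) -> 1
  row 10 [1010]: ((NOT 0 XOR (1 IMPLIES 0)) IMPLIES ((0 IMPLIES 1) IMPLIES 1)) -> 1
  row 11 [1011]: ((NOT 0 XOR (1 IMPLIES 0)) IMPLIES ((0 IMPLIES 1) IMPLIES 1)) -> 1
  row 12 [1100]: ((NOT 1 XOR (1 IMPLIES 1)) IMPLIES ((1 IMPLIES 1) IMPLIES 1)) -> 1
  row 13 [1101]: ((NOT 1 XOR (1 IMPLIES 1)) IMPLIES ((1 IMPLIES 1) IMPLIES 1)) -> 1
  row 14 [1110]: ((NOT 1 XOR (1 IMPLIES 1)) IMPLIES ((1 IMPLIES 1) IMPLIES 1)) -> 1
  row 15 [1111]: ((NOT 1 XOR (1 IMPLIES 1)) IMPLIES ((1 IMPLIES 1) IMPLIES 1)) -> 1
Full result column, 4 rows per line (P1,P2 fixed per line; P3,P4 runs 00..11 left to right):
  rows 0-3 [P1,P2=00]: 1111  = hex F
  rows 4-7 [P1,P2=01]: 1111  = hex F
  rows 8-11 [P1,P2=10]: 1111  = hex F
  rows 12-15 [P1,P2=11]: 1111  = hex F
Output column (row 0 .. row 15) = 1111111111111111
Output column grouped in 4s = 1111 1111 1111 1111 = 0xFFFF
Convert to decimal digit by digit (value = value*16 + digit):
  F -> 15
  15*16 + 15 (F) = 255
  255*16 + 15 (F) = 4095
  4095*16 + 15 (F) = 65535
Decimal = 65535

65535


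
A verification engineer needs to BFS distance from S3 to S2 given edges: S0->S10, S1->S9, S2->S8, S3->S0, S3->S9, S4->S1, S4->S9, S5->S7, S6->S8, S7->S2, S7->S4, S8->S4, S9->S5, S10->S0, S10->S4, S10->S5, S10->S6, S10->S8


BFS layer-by-layer from S3:
  dist 0: {S3}
  dist 1: {S0, S9}
  dist 2: {S5, S10}
  dist 3: {S4, S6, S7, S8}
  dist 4: {S1, S2}
  -> S2 reached at distance 4
Shortest path length = 4

4


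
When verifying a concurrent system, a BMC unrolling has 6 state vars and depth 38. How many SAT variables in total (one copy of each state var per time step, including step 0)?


BMC unrolls to depth k, creating one copy of each state var for steps 0..k.
Step count = 38 + 1 = 39 (steps 0 through 38)
Vars per step = 6
Total = 6 * 39 = 234

234


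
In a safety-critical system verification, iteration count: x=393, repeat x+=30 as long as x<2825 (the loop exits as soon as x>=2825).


Step 1: x goes from 393 toward 2825 by 30; the body runs while x<2825, so iterations = ceil((bound-start)/step)
Step 2: Distance=2432
Step 3: ceil(2432/30)=82

82


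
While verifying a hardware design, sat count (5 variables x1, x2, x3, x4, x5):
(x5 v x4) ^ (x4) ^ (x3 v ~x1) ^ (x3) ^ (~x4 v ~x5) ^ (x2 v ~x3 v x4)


CNF with 6 clauses over 5 vars (32 assignments).
An assignment satisfies CNF iff every clause has >=1 true literal.
Check each row (bits = x1,x2,x3,x4,x5; clause T/F shown):
  row 0 [00000]: clauses=FFTFTT -> 0
  row 1 [00001]: clauses=TFTFTT -> 0
  row 2 [00010]: clauses=TTTFTT -> 0
  row 3 [00011]: clauses=TTTFFT -> 0
  row 4 [00100]: clauses=FFTTTF -> 0
  row 5 [00101]: clauses=TFTTTF -> 0
  row 6 [00110]: clauses=TTTTTT -> 1
  row 7 [00111]: clauses=TTTTFT -> 0
  row 8 [01000]: clauses=FFTFTT -> 0
  row 9 [01001]: clauses=TFTFTT -> 0
  row 10 [01010]: clauses=TTTFTT -> 0
  row 11 [01011]: clauses=TTTFFT -> 0
  row 12 [01100]: clauses=FFTTTT -> 0
  row 13 [01101]: clauses=TFTTTT -> 0
  row 14 [01110]: clauses=TTTTTT -> 1
  row 15 [01111]: clauses=TTTTFT -> 0
  row 16 [10000]: clauses=FFFFTT -> 0
  row 17 [10001]: clauses=TFFFTT -> 0
  row 18 [10010]: clauses=TTFFTT -> 0
  row 19 [10011]: clauses=TTFFFT -> 0
  row 20 [10100]: clauses=FFTTTF -> 0
  row 21 [10101]: clauses=TFTTTF -> 0
  row 22 [10110]: clauses=TTTTTT -> 1
  row 23 [10111]: clauses=TTTTFT -> 0
  row 24 [11000]: clauses=FFFFTT -> 0
  row 25 [11001]: clauses=TFFFTT -> 0
  row 26 [11010]: clauses=TTFFTT -> 0
  row 27 [11011]: clauses=TTFFFT -> 0
  row 28 [11100]: clauses=FFTTTT -> 0
  row 29 [11101]: clauses=TFTTTT -> 0
  row 30 [11110]: clauses=TTTTTT -> 1
  row 31 [11111]: clauses=TTTTFT -> 0
Full result column, 8 rows per line (x1,x2 fixed per line; x3,x4,x5 runs 000..111 left to right):
  rows 0-7 [x1,x2=00]: 00000010  (ones: 1)
  rows 8-15 [x1,x2=01]: 00000010  (ones: 1)
  rows 16-23 [x1,x2=10]: 00000010  (ones: 1)
  rows 24-31 [x1,x2=11]: 00000010  (ones: 1)
Satisfying assignments = 1+1+1+1 = 4

4


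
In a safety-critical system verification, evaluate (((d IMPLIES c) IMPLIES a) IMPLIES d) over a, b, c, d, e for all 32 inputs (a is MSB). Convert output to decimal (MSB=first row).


Formula: (((d IMPLIES c) IMPLIES a) IMPLIES d) over a, b, c, d, e (32 rows)
Evaluate each row (bits = a,b,c,d,e, MSB first):
  row 0 [00000]: (((0 IMPLIES 0) IMPLIES 0) IMPLIES 0) -> 1
  row 1 [00001]: (((0 IMPLIES 0) IMPLIES 0) IMPLIES 0) -> 1
  row 2 [00010]: (((1 IMPLIES 0) IMPLIES 0) IMPLIES 1) -> 1
  row 3 [00011]: (((1 IMPLIES 0) IMPLIES 0) IMPLIES 1) -> 1
  row 4 [00100]: (((0 IMPLIES 1) IMPLIES 0) IMPLIES 0) -> 1
  row 5 [00101]: (((0 IMPLIES 1) IMPLIES 0) IMPLIES 0) -> 1
  row 6 [00110]: (((1 IMPLIES 1) IMPLIES 0) IMPLIES 1) -> 1
  row 7 [00111]: (((1 IMPLIES 1) IMPLIES 0) IMPLIES 1) -> 1
  row 8 [01000]: (((0 IMPLIES 0) IMPLIES 0) IMPLIES 0) -> 1
  row 9 [01001]: (((0 IMPLIES 0) IMPLIES 0) IMPLIES 0) -> 1
  row 10 [01010]: (((1 IMPLIES 0) IMPLIES 0) IMPLIES 1) -> 1
  row 11 [01011]: (((1 IMPLIES 0) IMPLIES 0) IMPLIES 1) -> 1
  row 12 [01100]: (((0 IMPLIES 1) IMPLIES 0) IMPLIES 0) -> 1
  row 13 [01101]: (((0 IMPLIES 1) IMPLIES 0) IMPLIES 0) -> 1
  row 14 [01110]: (((1 IMPLIES 1) IMPLIES 0) IMPLIES 1) -> 1
  row 15 [01111]: (((1 IMPLIES 1) IMPLIES 0) IMPLIES 1) -> 1
  row 16 [10000]: (((0 IMPLIES 0) IMPLIES 1) IMPLIES 0) -> 0
  row 17 [10001]: (((0 IMPLIES 0) IMPLIES 1) IMPLIES 0) -> 0
  row 18 [10010]: (((1 IMPLIES 0) IMPLIES 1) IMPLIES 1) -> 1
  row 19 [10011]: (((1 IMPLIES 0) IMPLIES 1) IMPLIES 1) -> 1
  row 20 [10100]: (((0 IMPLIES 1) IMPLIES 1) IMPLIES 0) -> 0
  row 21 [10101]: (((0 IMPLIES 1) IMPLIES 1) IMPLIES 0) -> 0
  row 22 [10110]: (((1 IMPLIES 1) IMPLIES 1) IMPLIES 1) -> 1
  row 23 [10111]: (((1 IMPLIES 1) IMPLIES 1) IMPLIES 1) -> 1
  row 24 [11000]: (((0 IMPLIES 0) IMPLIES 1) IMPLIES 0) -> 0
  row 25 [11001]: (((0 IMPLIES 0) IMPLIES 1) IMPLIES 0) -> 0
  row 26 [11010]: (((1 IMPLIES 0) IMPLIES 1) IMPLIES 1) -> 1
  row 27 [11011]: (((1 IMPLIES 0) IMPLIES 1) IMPLIES 1) -> 1
  row 28 [11100]: (((0 IMPLIES 1) IMPLIES 1) IMPLIES 0) -> 0
  row 29 [11101]: (((0 IMPLIES 1) IMPLIES 1) IMPLIES 0) -> 0
  row 30 [11110]: (((1 IMPLIES 1) IMPLIES 1) IMPLIES 1) -> 1
  row 31 [11111]: (((1 IMPLIES 1) IMPLIES 1) IMPLIES 1) -> 1
Full result column, 4 rows per line (a,b,c fixed per line; d,e runs 00..11 left to right):
  rows 0-3 [a,b,c=000]: 1111  = hex F
  rows 4-7 [a,b,c=001]: 1111  = hex F
  rows 8-11 [a,b,c=010]: 1111  = hex F
  rows 12-15 [a,b,c=011]: 1111  = hex F
  rows 16-19 [a,b,c=100]: 0011  = hex 3
  rows 20-23 [a,b,c=101]: 0011  = hex 3
  rows 24-27 [a,b,c=110]: 0011  = hex 3
  rows 28-31 [a,b,c=111]: 0011  = hex 3
Output column (row 0 .. row 31) = 11111111111111110011001100110011
Output column grouped in 4s = 1111 1111 1111 1111 0011 0011 0011 0011 = 0xFFFF3333
Convert to decimal digit by digit (value = value*16 + digit):
  F -> 15
  15*16 + 15 (F) = 255
  255*16 + 15 (F) = 4095
  4095*16 + 15 (F) = 65535
  65535*16 + 3 = 1048563
  1048563*16 + 3 = 16777011
  16777011*16 + 3 = 268432179
  268432179*16 + 3 = 4294914867
Decimal = 4294914867

4294914867


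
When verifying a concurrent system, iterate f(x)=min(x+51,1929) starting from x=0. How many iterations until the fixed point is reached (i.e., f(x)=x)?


Step 1: x=0, cap=1929, increment=51
Step 2: x grows by 51 each step until capped at 1929; fixed point is x=1929
Step 3: iterations = ceil(1929/51) = 38

38


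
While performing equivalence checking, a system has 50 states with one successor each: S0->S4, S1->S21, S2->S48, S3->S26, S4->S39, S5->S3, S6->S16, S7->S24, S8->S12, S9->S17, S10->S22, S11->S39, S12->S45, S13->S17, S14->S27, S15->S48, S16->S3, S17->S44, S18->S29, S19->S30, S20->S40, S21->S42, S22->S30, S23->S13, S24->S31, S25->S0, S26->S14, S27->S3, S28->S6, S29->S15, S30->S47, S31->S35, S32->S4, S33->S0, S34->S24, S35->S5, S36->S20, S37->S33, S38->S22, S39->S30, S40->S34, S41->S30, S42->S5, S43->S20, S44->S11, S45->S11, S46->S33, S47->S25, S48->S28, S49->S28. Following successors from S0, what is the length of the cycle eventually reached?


Trace from S0 until a state repeats:
  S0 -> S4 -> S39 -> S30 -> S47 -> S25 -> S0
S0 first seen at step 0, revisited at step 6.
Cycle length = 6 - 0 = 6

6


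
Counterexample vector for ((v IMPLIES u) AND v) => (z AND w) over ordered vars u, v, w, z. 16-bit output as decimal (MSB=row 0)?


F1 = ((v IMPLIES u) AND v)
F2 = (z AND w)
Counterexample to F1=>F2 is where F1=1 and F2=0.
Evaluate each row (bits = u,v,w,z, MSB first):
  row 0 [0000]: F1=0 F2=0 -> F1&~F2 -> 0
  row 1 [0001]: F1=0 F2=0 -> F1&~F2 -> 0
  row 2 [0010]: F1=0 F2=0 -> F1&~F2 -> 0
  row 3 [0011]: F1=0 F2=1 -> F1&~F2 -> 0
  row 4 [0100]: F1=0 F2=0 -> F1&~F2 -> 0
  row 5 [0101]: F1=0 F2=0 -> F1&~F2 -> 0
  row 6 [0110]: F1=0 F2=0 -> F1&~F2 -> 0
  row 7 [0111]: F1=0 F2=1 -> F1&~F2 -> 0
  row 8 [1000]: F1=0 F2=0 -> F1&~F2 -> 0
  row 9 [1001]: F1=0 F2=0 -> F1&~F2 -> 0
  row 10 [1010]: F1=0 F2=0 -> F1&~F2 -> 0
  row 11 [1011]: F1=0 F2=1 -> F1&~F2 -> 0
  row 12 [1100]: F1=1 F2=0 -> F1&~F2 -> 1
  row 13 [1101]: F1=1 F2=0 -> F1&~F2 -> 1
  row 14 [1110]: F1=1 F2=0 -> F1&~F2 -> 1
  row 15 [1111]: F1=1 F2=1 -> F1&~F2 -> 0
Full result column, 4 rows per line (u,v fixed per line; w,z runs 00..11 left to right):
  rows 0-3 [u,v=00]: 0000  = hex 0
  rows 4-7 [u,v=01]: 0000  = hex 0
  rows 8-11 [u,v=10]: 0000  = hex 0
  rows 12-15 [u,v=11]: 1110  = hex E
Counterexample vector (row 0 .. row 15) = 0000000000001110
Output column grouped in 4s = 0000 0000 0000 1110 = 0x000E
Convert to decimal digit by digit (value = value*16 + digit):
  0 -> 0
  0*16 + 0 = 0
  0*16 + 0 = 0
  0*16 + 14 (E) = 14
Decimal = 14

14


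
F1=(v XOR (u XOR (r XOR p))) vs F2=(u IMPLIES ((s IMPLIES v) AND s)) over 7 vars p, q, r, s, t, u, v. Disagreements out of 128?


F1 = (v XOR (u XOR (r XOR p)))
F2 = (u IMPLIES ((s IMPLIES v) AND s))
Evaluate both on each of 128 rows (bits = p,q,r,s,t,u,v):
  row 0 [0000000]: F1=0 F2=1 (differ) -> 1
  row 1 [0000001]: F1=1 F2=1 -> 0
  row 2 [0000010]: F1=1 F2=0 (differ) -> 1
  row 3 [0000011]: F1=0 F2=0 -> 0
  row 4 [0000100]: F1=0 F2=1 (differ) -> 1
  (every remaining row is evaluated the same way; all 128 results are listed next)
Full result column, 8 rows per line (p,q,r,s fixed per line; t,u,v runs 000..111 left to right):
  rows 0-7 [p,q,r,s=0000]: 10101010  (ones: 4)
  rows 8-15 [p,q,r,s=0001]: 10111011  (ones: 6)
  rows 16-23 [p,q,r,s=0010]: 01010101  (ones: 4)
  rows 24-31 [p,q,r,s=0011]: 01000100  (ones: 2)
  rows 32-39 [p,q,r,s=0100]: 10101010  (ones: 4)
  rows 40-47 [p,q,r,s=0101]: 10111011  (ones: 6)
  rows 48-55 [p,q,r,s=0110]: 01010101  (ones: 4)
  rows 56-63 [p,q,r,s=0111]: 01000100  (ones: 2)
  rows 64-71 [p,q,r,s=1000]: 01010101  (ones: 4)
  rows 72-79 [p,q,r,s=1001]: 01000100  (ones: 2)
  rows 80-87 [p,q,r,s=1010]: 10101010  (ones: 4)
  rows 88-95 [p,q,r,s=1011]: 10111011  (ones: 6)
  rows 96-103 [p,q,r,s=1100]: 01010101  (ones: 4)
  rows 104-111 [p,q,r,s=1101]: 01000100  (ones: 2)
  rows 112-119 [p,q,r,s=1110]: 10101010  (ones: 4)
  rows 120-127 [p,q,r,s=1111]: 10111011  (ones: 6)
Disagreements = 4+6+4+2+4+6+4+2+4+2+4+6+4+2+4+6 = 64

64


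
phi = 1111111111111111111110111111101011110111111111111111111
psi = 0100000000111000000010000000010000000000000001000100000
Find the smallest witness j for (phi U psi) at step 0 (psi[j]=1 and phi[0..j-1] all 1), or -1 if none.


(phi U psi) at 0: need smallest j with psi[j]=1 and phi[i]=1 for all i in [0,j).
Scan from step 0:
  step 0: phi=1, psi=0 -> continue
  step 1: psi=1 and phi held for [0,1) -> witness found
Witness step = 1

1


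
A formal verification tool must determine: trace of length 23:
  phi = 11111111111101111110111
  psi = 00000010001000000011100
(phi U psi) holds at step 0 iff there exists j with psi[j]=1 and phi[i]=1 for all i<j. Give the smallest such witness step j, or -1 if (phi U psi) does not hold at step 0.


(phi U psi) at 0: need smallest j with psi[j]=1 and phi[i]=1 for all i in [0,j).
Scan from step 0:
  step 0: phi=1, psi=0 -> continue
  step 1: phi=1, psi=0 -> continue
  step 2: phi=1, psi=0 -> continue
  step 3: phi=1, psi=0 -> continue
  step 6: psi=1 and phi held for [0,6) -> witness found
Witness step = 6

6


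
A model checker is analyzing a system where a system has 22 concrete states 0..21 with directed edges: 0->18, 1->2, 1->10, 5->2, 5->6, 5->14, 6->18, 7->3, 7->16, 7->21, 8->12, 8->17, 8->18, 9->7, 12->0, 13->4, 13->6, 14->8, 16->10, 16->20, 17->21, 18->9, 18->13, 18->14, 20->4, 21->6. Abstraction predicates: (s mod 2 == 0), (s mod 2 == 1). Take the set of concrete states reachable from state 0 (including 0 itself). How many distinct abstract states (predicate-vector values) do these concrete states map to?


BFS from 0:
Concrete reachable: {0, 3, 4, 6, 7, 8, 9, 10, 12, 13, 14, 16, 17, 18, 20, 21}
Abstract via predicates (s mod 2 == 0), (s mod 2 == 1):
  (0,1) <- {3, 7, 9, 13, 17, 21}
  (1,0) <- {0, 4, 6, 8, 10, 12, 14, 16, 18, 20}
Distinct abstract states = 2

2


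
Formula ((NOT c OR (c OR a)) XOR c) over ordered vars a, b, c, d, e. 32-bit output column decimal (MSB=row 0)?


Formula: ((NOT c OR (c OR a)) XOR c) over a, b, c, d, e (32 rows)
Evaluate each row (bits = a,b,c,d,e, MSB first):
  row 0 [00000]: ((NOT 0 OR (0 OR 0)) XOR 0) -> 1
  row 1 [00001]: ((NOT 0 OR (0 OR 0)) XOR 0) -> 1
  row 2 [00010]: ((NOT 0 OR (0 OR 0)) XOR 0) -> 1
  row 3 [00011]: ((NOT 0 OR (0 OR 0)) XOR 0) -> 1
  row 4 [00100]: ((NOT 1 OR (1 OR 0)) XOR 1) -> 0
  row 5 [00101]: ((NOT 1 OR (1 OR 0)) XOR 1) -> 0
  row 6 [00110]: ((NOT 1 OR (1 OR 0)) XOR 1) -> 0
  row 7 [00111]: ((NOT 1 OR (1 OR 0)) XOR 1) -> 0
  row 8 [01000]: ((NOT 0 OR (0 OR 0)) XOR 0) -> 1
  row 9 [01001]: ((NOT 0 OR (0 OR 0)) XOR 0) -> 1
  row 10 [01010]: ((NOT 0 OR (0 OR 0)) XOR 0) -> 1
  row 11 [01011]: ((NOT 0 OR (0 OR 0)) XOR 0) -> 1
  row 12 [01100]: ((NOT 1 OR (1 OR 0)) XOR 1) -> 0
  row 13 [01101]: ((NOT 1 OR (1 OR 0)) XOR 1) -> 0
  row 14 [01110]: ((NOT 1 OR (1 OR 0)) XOR 1) -> 0
  row 15 [01111]: ((NOT 1 OR (1 OR 0)) XOR 1) -> 0
  row 16 [10000]: ((NOT 0 OR (0 OR 1)) XOR 0) -> 1
  row 17 [10001]: ((NOT 0 OR (0 OR 1)) XOR 0) -> 1
  row 18 [10010]: ((NOT 0 OR (0 OR 1)) XOR 0) -> 1
  row 19 [10011]: ((NOT 0 OR (0 OR 1)) XOR 0) -> 1
  row 20 [10100]: ((NOT 1 OR (1 OR 1)) XOR 1) -> 0
  row 21 [10101]: ((NOT 1 OR (1 OR 1)) XOR 1) -> 0
  row 22 [10110]: ((NOT 1 OR (1 OR 1)) XOR 1) -> 0
  row 23 [10111]: ((NOT 1 OR (1 OR 1)) XOR 1) -> 0
  row 24 [11000]: ((NOT 0 OR (0 OR 1)) XOR 0) -> 1
  row 25 [11001]: ((NOT 0 OR (0 OR 1)) XOR 0) -> 1
  row 26 [11010]: ((NOT 0 OR (0 OR 1)) XOR 0) -> 1
  row 27 [11011]: ((NOT 0 OR (0 OR 1)) XOR 0) -> 1
  row 28 [11100]: ((NOT 1 OR (1 OR 1)) XOR 1) -> 0
  row 29 [11101]: ((NOT 1 OR (1 OR 1)) XOR 1) -> 0
  row 30 [11110]: ((NOT 1 OR (1 OR 1)) XOR 1) -> 0
  row 31 [11111]: ((NOT 1 OR (1 OR 1)) XOR 1) -> 0
Full result column, 4 rows per line (a,b,c fixed per line; d,e runs 00..11 left to right):
  rows 0-3 [a,b,c=000]: 1111  = hex F
  rows 4-7 [a,b,c=001]: 0000  = hex 0
  rows 8-11 [a,b,c=010]: 1111  = hex F
  rows 12-15 [a,b,c=011]: 0000  = hex 0
  rows 16-19 [a,b,c=100]: 1111  = hex F
  rows 20-23 [a,b,c=101]: 0000  = hex 0
  rows 24-27 [a,b,c=110]: 1111  = hex F
  rows 28-31 [a,b,c=111]: 0000  = hex 0
Output column (row 0 .. row 31) = 11110000111100001111000011110000
Output column grouped in 4s = 1111 0000 1111 0000 1111 0000 1111 0000 = 0xF0F0F0F0
Convert to decimal digit by digit (value = value*16 + digit):
  F -> 15
  15*16 + 0 = 240
  240*16 + 15 (F) = 3855
  3855*16 + 0 = 61680
  61680*16 + 15 (F) = 986895
  986895*16 + 0 = 15790320
  15790320*16 + 15 (F) = 252645135
  252645135*16 + 0 = 4042322160
Decimal = 4042322160

4042322160


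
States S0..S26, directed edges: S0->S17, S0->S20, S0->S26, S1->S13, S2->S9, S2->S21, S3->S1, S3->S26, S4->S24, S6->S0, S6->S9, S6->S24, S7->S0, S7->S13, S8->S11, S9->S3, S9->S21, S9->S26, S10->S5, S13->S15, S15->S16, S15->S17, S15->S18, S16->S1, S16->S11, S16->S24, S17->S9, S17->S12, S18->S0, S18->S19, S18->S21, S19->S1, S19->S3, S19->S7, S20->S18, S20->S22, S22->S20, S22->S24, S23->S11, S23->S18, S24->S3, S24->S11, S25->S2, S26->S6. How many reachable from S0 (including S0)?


BFS from S0:
  layer 0: {S0}
  layer 1: {S17, S20, S26}
  layer 2: {S6, S9, S12, S18, S22}
  layer 3: {S3, S19, S21, S24}
  layer 4: {S1, S7, S11}
  layer 5: {S13}
  layer 6: {S15}
  layer 7: {S16}
Reachable set: {S0, S1, S3, S6, S7, S9, S11, S12, S13, S15, S16, S17, S18, S19, S20, S21, S22, S24, S26}
Count = 19

19


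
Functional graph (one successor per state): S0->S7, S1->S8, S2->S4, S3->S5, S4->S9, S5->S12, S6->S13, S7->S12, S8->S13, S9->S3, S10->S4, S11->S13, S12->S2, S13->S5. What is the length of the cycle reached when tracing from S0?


Trace from S0 until a state repeats:
  S0 -> S7 -> S12 -> S2 -> S4 -> S9 -> S3 -> S5 -> S12
S12 first seen at step 2, revisited at step 8.
Cycle length = 8 - 2 = 6

6


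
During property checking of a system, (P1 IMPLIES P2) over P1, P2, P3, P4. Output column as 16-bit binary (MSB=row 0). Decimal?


Formula: (P1 IMPLIES P2) over P1, P2, P3, P4 (16 rows)
Evaluate each row (bits = P1,P2,P3,P4, MSB first):
  row 0 [0000]: (0 IMPLIES 0) -> 1
  row 1 [0001]: (0 IMPLIES 0) -> 1
  row 2 [0010]: (0 IMPLIES 0) -> 1
  row 3 [0011]: (0 IMPLIES 0) -> 1
  row 4 [0100]: (0 IMPLIES 1) -> 1
  row 5 [0101]: (0 IMPLIES 1) -> 1
  row 6 [0110]: (0 IMPLIES 1) -> 1
  row 7 [0111]: (0 IMPLIES 1) -> 1
  row 8 [1000]: (1 IMPLIES 0) -> 0
  row 9 [1001]: (1 IMPLIES 0) -> 0
  row 10 [1010]: (1 IMPLIES 0) -> 0
  row 11 [1011]: (1 IMPLIES 0) -> 0
  row 12 [1100]: (1 IMPLIES 1) -> 1
  row 13 [1101]: (1 IMPLIES 1) -> 1
  row 14 [1110]: (1 IMPLIES 1) -> 1
  row 15 [1111]: (1 IMPLIES 1) -> 1
Full result column, 4 rows per line (P1,P2 fixed per line; P3,P4 runs 00..11 left to right):
  rows 0-3 [P1,P2=00]: 1111  = hex F
  rows 4-7 [P1,P2=01]: 1111  = hex F
  rows 8-11 [P1,P2=10]: 0000  = hex 0
  rows 12-15 [P1,P2=11]: 1111  = hex F
Output column (row 0 .. row 15) = 1111111100001111
Output column grouped in 4s = 1111 1111 0000 1111 = 0xFF0F
Convert to decimal digit by digit (value = value*16 + digit):
  F -> 15
  15*16 + 15 (F) = 255
  255*16 + 0 = 4080
  4080*16 + 15 (F) = 65295
Decimal = 65295

65295


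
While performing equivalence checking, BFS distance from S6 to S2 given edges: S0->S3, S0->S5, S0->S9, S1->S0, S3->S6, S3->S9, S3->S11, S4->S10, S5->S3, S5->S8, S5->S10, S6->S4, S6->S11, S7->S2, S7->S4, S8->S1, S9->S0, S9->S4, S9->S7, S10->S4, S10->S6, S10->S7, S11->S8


BFS layer-by-layer from S6:
  dist 0: {S6}
  dist 1: {S4, S11}
  dist 2: {S8, S10}
  dist 3: {S1, S7}
  dist 4: {S0, S2}
  -> S2 reached at distance 4
Shortest path length = 4

4


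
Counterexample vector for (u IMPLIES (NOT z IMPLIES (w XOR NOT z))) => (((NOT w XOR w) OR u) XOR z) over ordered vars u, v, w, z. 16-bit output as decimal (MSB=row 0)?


F1 = (u IMPLIES (NOT z IMPLIES (w XOR NOT z)))
F2 = (((NOT w XOR w) OR u) XOR z)
Counterexample to F1=>F2 is where F1=1 and F2=0.
Evaluate each row (bits = u,v,w,z, MSB first):
  row 0 [0000]: F1=1 F2=1 -> F1&~F2 -> 0
  row 1 [0001]: F1=1 F2=0 -> F1&~F2 -> 1
  row 2 [0010]: F1=1 F2=1 -> F1&~F2 -> 0
  row 3 [0011]: F1=1 F2=0 -> F1&~F2 -> 1
  row 4 [0100]: F1=1 F2=1 -> F1&~F2 -> 0
  row 5 [0101]: F1=1 F2=0 -> F1&~F2 -> 1
  row 6 [0110]: F1=1 F2=1 -> F1&~F2 -> 0
  row 7 [0111]: F1=1 F2=0 -> F1&~F2 -> 1
  row 8 [1000]: F1=1 F2=1 -> F1&~F2 -> 0
  row 9 [1001]: F1=1 F2=0 -> F1&~F2 -> 1
  row 10 [1010]: F1=0 F2=1 -> F1&~F2 -> 0
  row 11 [1011]: F1=1 F2=0 -> F1&~F2 -> 1
  row 12 [1100]: F1=1 F2=1 -> F1&~F2 -> 0
  row 13 [1101]: F1=1 F2=0 -> F1&~F2 -> 1
  row 14 [1110]: F1=0 F2=1 -> F1&~F2 -> 0
  row 15 [1111]: F1=1 F2=0 -> F1&~F2 -> 1
Full result column, 4 rows per line (u,v fixed per line; w,z runs 00..11 left to right):
  rows 0-3 [u,v=00]: 0101  = hex 5
  rows 4-7 [u,v=01]: 0101  = hex 5
  rows 8-11 [u,v=10]: 0101  = hex 5
  rows 12-15 [u,v=11]: 0101  = hex 5
Counterexample vector (row 0 .. row 15) = 0101010101010101
Output column grouped in 4s = 0101 0101 0101 0101 = 0x5555
Convert to decimal digit by digit (value = value*16 + digit):
  5 -> 5
  5*16 + 5 = 85
  85*16 + 5 = 1365
  1365*16 + 5 = 21845
Decimal = 21845

21845


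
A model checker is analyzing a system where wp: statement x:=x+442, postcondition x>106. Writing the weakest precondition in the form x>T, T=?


Formula: wp(x:=E, P) = P[E/x] (substitute E for x in postcondition)
Step 1: Postcondition: x>106
Step 2: Substitute x+442 for x: x+442>106
Step 3: Solve for x: x > 106-442 = -336

-336


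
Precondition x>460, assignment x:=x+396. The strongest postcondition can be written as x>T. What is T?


Formula: sp(P, x:=E) = exists old_x. (x = E[old_x/x]) AND P[old_x/x] (old_x is the value of x before the assignment; eliminate old_x by solving x = E[old_x/x] for old_x)
Step 1: Precondition P: x>460, i.e. old_x > 460
Step 2: Assignment gives x = old_x + 396, so old_x = x - 396
Step 3: Substitute into P: x - 396 > 460
Step 4: Simplify: x > 460+396 = 856

856


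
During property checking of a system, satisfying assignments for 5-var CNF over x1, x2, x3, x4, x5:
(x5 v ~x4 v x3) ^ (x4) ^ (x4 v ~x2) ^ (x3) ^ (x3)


CNF with 5 clauses over 5 vars (32 assignments).
An assignment satisfies CNF iff every clause has >=1 true literal.
Check each row (bits = x1,x2,x3,x4,x5; clause T/F shown):
  row 0 [00000]: clauses=TFTFF -> 0
  row 1 [00001]: clauses=TFTFF -> 0
  row 2 [00010]: clauses=FTTFF -> 0
  row 3 [00011]: clauses=TTTFF -> 0
  row 4 [00100]: clauses=TFTTT -> 0
  row 5 [00101]: clauses=TFTTT -> 0
  row 6 [00110]: clauses=TTTTT -> 1
  row 7 [00111]: clauses=TTTTT -> 1
  row 8 [01000]: clauses=TFFFF -> 0
  row 9 [01001]: clauses=TFFFF -> 0
  row 10 [01010]: clauses=FTTFF -> 0
  row 11 [01011]: clauses=TTTFF -> 0
  row 12 [01100]: clauses=TFFTT -> 0
  row 13 [01101]: clauses=TFFTT -> 0
  row 14 [01110]: clauses=TTTTT -> 1
  row 15 [01111]: clauses=TTTTT -> 1
  row 16 [10000]: clauses=TFTFF -> 0
  row 17 [10001]: clauses=TFTFF -> 0
  row 18 [10010]: clauses=FTTFF -> 0
  row 19 [10011]: clauses=TTTFF -> 0
  row 20 [10100]: clauses=TFTTT -> 0
  row 21 [10101]: clauses=TFTTT -> 0
  row 22 [10110]: clauses=TTTTT -> 1
  row 23 [10111]: clauses=TTTTT -> 1
  row 24 [11000]: clauses=TFFFF -> 0
  row 25 [11001]: clauses=TFFFF -> 0
  row 26 [11010]: clauses=FTTFF -> 0
  row 27 [11011]: clauses=TTTFF -> 0
  row 28 [11100]: clauses=TFFTT -> 0
  row 29 [11101]: clauses=TFFTT -> 0
  row 30 [11110]: clauses=TTTTT -> 1
  row 31 [11111]: clauses=TTTTT -> 1
Full result column, 8 rows per line (x1,x2 fixed per line; x3,x4,x5 runs 000..111 left to right):
  rows 0-7 [x1,x2=00]: 00000011  (ones: 2)
  rows 8-15 [x1,x2=01]: 00000011  (ones: 2)
  rows 16-23 [x1,x2=10]: 00000011  (ones: 2)
  rows 24-31 [x1,x2=11]: 00000011  (ones: 2)
Satisfying assignments = 2+2+2+2 = 8

8


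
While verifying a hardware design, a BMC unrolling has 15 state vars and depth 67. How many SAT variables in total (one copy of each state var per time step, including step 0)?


BMC unrolls to depth k, creating one copy of each state var for steps 0..k.
Step count = 67 + 1 = 68 (steps 0 through 67)
Vars per step = 15
Total = 15 * 68 = 1020

1020


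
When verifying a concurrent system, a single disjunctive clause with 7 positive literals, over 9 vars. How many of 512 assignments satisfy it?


Step 1: Total=2^9=512
Step 2: Unsat when all 7 false: 2^2=4
Step 3: Sat=512-4=508

508


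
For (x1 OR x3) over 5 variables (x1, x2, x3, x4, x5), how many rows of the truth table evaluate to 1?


Formula: (x1 OR x3) over 5 vars (32 rows)
Evaluate each row (x1, x2, x3, x4, x5 as bits, MSB first):
  row 0 [00000]: (0 OR 0) -> 0
  row 1 [00001]: (0 OR 0) -> 0
  row 2 [00010]: (0 OR 0) -> 0
  row 3 [00011]: (0 OR 0) -> 0
  row 4 [00100]: (0 OR 1) -> 1
  row 5 [00101]: (0 OR 1) -> 1
  row 6 [00110]: (0 OR 1) -> 1
  row 7 [00111]: (0 OR 1) -> 1
  row 8 [01000]: (0 OR 0) -> 0
  row 9 [01001]: (0 OR 0) -> 0
  row 10 [01010]: (0 OR 0) -> 0
  row 11 [01011]: (0 OR 0) -> 0
  row 12 [01100]: (0 OR 1) -> 1
  row 13 [01101]: (0 OR 1) -> 1
  row 14 [01110]: (0 OR 1) -> 1
  row 15 [01111]: (0 OR 1) -> 1
  row 16 [10000]: (1 OR 0) -> 1
  row 17 [10001]: (1 OR 0) -> 1
  row 18 [10010]: (1 OR 0) -> 1
  row 19 [10011]: (1 OR 0) -> 1
  row 20 [10100]: (1 OR 1) -> 1
  row 21 [10101]: (1 OR 1) -> 1
  row 22 [10110]: (1 OR 1) -> 1
  row 23 [10111]: (1 OR 1) -> 1
  row 24 [11000]: (1 OR 0) -> 1
  row 25 [11001]: (1 OR 0) -> 1
  row 26 [11010]: (1 OR 0) -> 1
  row 27 [11011]: (1 OR 0) -> 1
  row 28 [11100]: (1 OR 1) -> 1
  row 29 [11101]: (1 OR 1) -> 1
  row 30 [11110]: (1 OR 1) -> 1
  row 31 [11111]: (1 OR 1) -> 1
Full result column, 8 rows per line (x1,x2 fixed per line; x3,x4,x5 runs 000..111 left to right):
  rows 0-7 [x1,x2=00]: 00001111  (ones: 4)
  rows 8-15 [x1,x2=01]: 00001111  (ones: 4)
  rows 16-23 [x1,x2=10]: 11111111  (ones: 8)
  rows 24-31 [x1,x2=11]: 11111111  (ones: 8)
Count of 1-rows = 4+4+8+8 = 24

24


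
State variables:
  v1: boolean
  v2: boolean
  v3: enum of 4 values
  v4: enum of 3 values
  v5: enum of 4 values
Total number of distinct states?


State space = product of domain sizes of all variables.
Domain sizes:
  v1 (boolean): 2
  v2 (boolean): 2
  v3 (enum of 4 values): 4
  v4 (enum of 3 values): 3
  v5 (enum of 4 values): 4
Product = 2 * 2 * 4 * 3 * 4 = 192

192


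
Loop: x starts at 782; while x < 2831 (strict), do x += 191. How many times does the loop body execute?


Step 1: x goes from 782 toward 2831 by 191; the body runs while x<2831, so iterations = ceil((bound-start)/step)
Step 2: Distance=2049
Step 3: ceil(2049/191)=11

11


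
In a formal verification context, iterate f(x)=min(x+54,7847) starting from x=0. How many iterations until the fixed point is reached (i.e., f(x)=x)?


Step 1: x=0, cap=7847, increment=54
Step 2: x grows by 54 each step until capped at 7847; fixed point is x=7847
Step 3: iterations = ceil(7847/54) = 146

146


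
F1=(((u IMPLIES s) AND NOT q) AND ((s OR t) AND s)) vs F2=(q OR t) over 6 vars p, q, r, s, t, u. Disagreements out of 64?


F1 = (((u IMPLIES s) AND NOT q) AND ((s OR t) AND s))
F2 = (q OR t)
Evaluate both on each of 64 rows (bits = p,q,r,s,t,u):
  row 0 [000000]: F1=0 F2=0 -> 0
  row 1 [000001]: F1=0 F2=0 -> 0
  row 2 [000010]: F1=0 F2=1 (differ) -> 1
  row 3 [000011]: F1=0 F2=1 (differ) -> 1
  row 4 [000100]: F1=1 F2=0 (differ) -> 1
  (every remaining row is evaluated the same way; all 64 results are listed next)
Full result column, 8 rows per line (p,q,r fixed per line; s,t,u runs 000..111 left to right):
  rows 0-7 [p,q,r=000]: 00111100  (ones: 4)
  rows 8-15 [p,q,r=001]: 00111100  (ones: 4)
  rows 16-23 [p,q,r=010]: 11111111  (ones: 8)
  rows 24-31 [p,q,r=011]: 11111111  (ones: 8)
  rows 32-39 [p,q,r=100]: 00111100  (ones: 4)
  rows 40-47 [p,q,r=101]: 00111100  (ones: 4)
  rows 48-55 [p,q,r=110]: 11111111  (ones: 8)
  rows 56-63 [p,q,r=111]: 11111111  (ones: 8)
Disagreements = 4+4+8+8+4+4+8+8 = 48

48


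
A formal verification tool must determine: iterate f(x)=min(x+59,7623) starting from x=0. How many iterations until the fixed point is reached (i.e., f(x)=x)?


Step 1: x=0, cap=7623, increment=59
Step 2: x grows by 59 each step until capped at 7623; fixed point is x=7623
Step 3: iterations = ceil(7623/59) = 130

130


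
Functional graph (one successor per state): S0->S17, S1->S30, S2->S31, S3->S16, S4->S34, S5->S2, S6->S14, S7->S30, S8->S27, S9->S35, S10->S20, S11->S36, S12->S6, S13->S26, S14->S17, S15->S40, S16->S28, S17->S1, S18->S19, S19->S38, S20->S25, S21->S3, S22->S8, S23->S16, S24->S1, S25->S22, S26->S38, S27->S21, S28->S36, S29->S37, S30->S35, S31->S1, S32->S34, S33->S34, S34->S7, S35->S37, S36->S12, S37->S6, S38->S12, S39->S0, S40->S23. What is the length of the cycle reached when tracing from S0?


Trace from S0 until a state repeats:
  S0 -> S17 -> S1 -> S30 -> S35 -> S37 -> S6 -> S14 -> S17
S17 first seen at step 1, revisited at step 8.
Cycle length = 8 - 1 = 7

7


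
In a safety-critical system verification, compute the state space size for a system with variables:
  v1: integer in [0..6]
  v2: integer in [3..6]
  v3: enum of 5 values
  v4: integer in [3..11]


State space = product of domain sizes of all variables.
Domain sizes:
  v1 (integer in [0..6]): 7
  v2 (integer in [3..6]): 4
  v3 (enum of 5 values): 5
  v4 (integer in [3..11]): 9
Product = 7 * 4 * 5 * 9 = 1260

1260


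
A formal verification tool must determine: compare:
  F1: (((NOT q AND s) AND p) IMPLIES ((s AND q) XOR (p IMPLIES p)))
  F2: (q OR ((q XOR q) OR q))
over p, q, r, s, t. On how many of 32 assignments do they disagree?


F1 = (((NOT q AND s) AND p) IMPLIES ((s AND q) XOR (p IMPLIES p)))
F2 = (q OR ((q XOR q) OR q))
Evaluate both on each of 32 rows (bits = p,q,r,s,t):
  row 0 [00000]: F1=1 F2=0 (differ) -> 1
  row 1 [00001]: F1=1 F2=0 (differ) -> 1
  row 2 [00010]: F1=1 F2=0 (differ) -> 1
  row 3 [00011]: F1=1 F2=0 (differ) -> 1
  row 4 [00100]: F1=1 F2=0 (differ) -> 1
  row 5 [00101]: F1=1 F2=0 (differ) -> 1
  row 6 [00110]: F1=1 F2=0 (differ) -> 1
  row 7 [00111]: F1=1 F2=0 (differ) -> 1
  row 8 [01000]: F1=1 F2=1 -> 0
  row 9 [01001]: F1=1 F2=1 -> 0
  row 10 [01010]: F1=1 F2=1 -> 0
  row 11 [01011]: F1=1 F2=1 -> 0
  row 12 [01100]: F1=1 F2=1 -> 0
  row 13 [01101]: F1=1 F2=1 -> 0
  row 14 [01110]: F1=1 F2=1 -> 0
  row 15 [01111]: F1=1 F2=1 -> 0
  row 16 [10000]: F1=1 F2=0 (differ) -> 1
  row 17 [10001]: F1=1 F2=0 (differ) -> 1
  row 18 [10010]: F1=1 F2=0 (differ) -> 1
  row 19 [10011]: F1=1 F2=0 (differ) -> 1
  row 20 [10100]: F1=1 F2=0 (differ) -> 1
  row 21 [10101]: F1=1 F2=0 (differ) -> 1
  row 22 [10110]: F1=1 F2=0 (differ) -> 1
  row 23 [10111]: F1=1 F2=0 (differ) -> 1
  row 24 [11000]: F1=1 F2=1 -> 0
  row 25 [11001]: F1=1 F2=1 -> 0
  row 26 [11010]: F1=1 F2=1 -> 0
  row 27 [11011]: F1=1 F2=1 -> 0
  row 28 [11100]: F1=1 F2=1 -> 0
  row 29 [11101]: F1=1 F2=1 -> 0
  row 30 [11110]: F1=1 F2=1 -> 0
  row 31 [11111]: F1=1 F2=1 -> 0
Full result column, 8 rows per line (p,q fixed per line; r,s,t runs 000..111 left to right):
  rows 0-7 [p,q=00]: 11111111  (ones: 8)
  rows 8-15 [p,q=01]: 00000000  (ones: 0)
  rows 16-23 [p,q=10]: 11111111  (ones: 8)
  rows 24-31 [p,q=11]: 00000000  (ones: 0)
Disagreements = 8+0+8+0 = 16

16


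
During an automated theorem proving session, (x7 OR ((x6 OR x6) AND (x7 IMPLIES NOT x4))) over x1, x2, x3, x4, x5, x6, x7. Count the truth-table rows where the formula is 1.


Formula: (x7 OR ((x6 OR x6) AND (x7 IMPLIES NOT x4))) over 7 vars (128 rows)
Evaluate each row (x1, x2, x3, x4, x5, x6, x7 as bits, MSB first):
  row 0 [0000000]: (0 OR ((0 OR 0) AND (0 IMPLIES NOT 0))) -> 0
  row 1 [0000001]: (1 OR ((0 OR 0) AND (1 IMPLIES NOT 0))) -> 1
  row 2 [0000010]: (0 OR ((1 OR 1) AND (0 IMPLIES NOT 0))) -> 1
  row 3 [0000011]: (1 OR ((1 OR 1) AND (1 IMPLIES NOT 0))) -> 1
  row 4 [0000100]: (0 OR ((0 OR 0) AND (0 IMPLIES NOT 0))) -> 0
  (every remaining row is evaluated the same way; all 128 results are listed next)
Full result column, 8 rows per line (x1,x2,x3,x4 fixed per line; x5,x6,x7 runs 000..111 left to right):
  rows 0-7 [x1,x2,x3,x4=0000]: 01110111  (ones: 6)
  rows 8-15 [x1,x2,x3,x4=0001]: 01110111  (ones: 6)
  rows 16-23 [x1,x2,x3,x4=0010]: 01110111  (ones: 6)
  rows 24-31 [x1,x2,x3,x4=0011]: 01110111  (ones: 6)
  rows 32-39 [x1,x2,x3,x4=0100]: 01110111  (ones: 6)
  rows 40-47 [x1,x2,x3,x4=0101]: 01110111  (ones: 6)
  rows 48-55 [x1,x2,x3,x4=0110]: 01110111  (ones: 6)
  rows 56-63 [x1,x2,x3,x4=0111]: 01110111  (ones: 6)
  rows 64-71 [x1,x2,x3,x4=1000]: 01110111  (ones: 6)
  rows 72-79 [x1,x2,x3,x4=1001]: 01110111  (ones: 6)
  rows 80-87 [x1,x2,x3,x4=1010]: 01110111  (ones: 6)
  rows 88-95 [x1,x2,x3,x4=1011]: 01110111  (ones: 6)
  rows 96-103 [x1,x2,x3,x4=1100]: 01110111  (ones: 6)
  rows 104-111 [x1,x2,x3,x4=1101]: 01110111  (ones: 6)
  rows 112-119 [x1,x2,x3,x4=1110]: 01110111  (ones: 6)
  rows 120-127 [x1,x2,x3,x4=1111]: 01110111  (ones: 6)
Count of 1-rows = 6+6+6+6+6+6+6+6+6+6+6+6+6+6+6+6 = 96

96


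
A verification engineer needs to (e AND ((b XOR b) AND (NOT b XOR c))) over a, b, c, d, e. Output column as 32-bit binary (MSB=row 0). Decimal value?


Formula: (e AND ((b XOR b) AND (NOT b XOR c))) over a, b, c, d, e (32 rows)
Evaluate each row (bits = a,b,c,d,e, MSB first):
  row 0 [00000]: (0 AND ((0 XOR 0) AND (NOT 0 XOR 0))) -> 0
  row 1 [00001]: (1 AND ((0 XOR 0) AND (NOT 0 XOR 0))) -> 0
  row 2 [00010]: (0 AND ((0 XOR 0) AND (NOT 0 XOR 0))) -> 0
  row 3 [00011]: (1 AND ((0 XOR 0) AND (NOT 0 XOR 0))) -> 0
  row 4 [00100]: (0 AND ((0 XOR 0) AND (NOT 0 XOR 1))) -> 0
  row 5 [00101]: (1 AND ((0 XOR 0) AND (NOT 0 XOR 1))) -> 0
  row 6 [00110]: (0 AND ((0 XOR 0) AND (NOT 0 XOR 1))) -> 0
  row 7 [00111]: (1 AND ((0 XOR 0) AND (NOT 0 XOR 1))) -> 0
  row 8 [01000]: (0 AND ((1 XOR 1) AND (NOT 1 XOR 0))) -> 0
  row 9 [01001]: (1 AND ((1 XOR 1) AND (NOT 1 XOR 0))) -> 0
  row 10 [01010]: (0 AND ((1 XOR 1) AND (NOT 1 XOR 0))) -> 0
  row 11 [01011]: (1 AND ((1 XOR 1) AND (NOT 1 XOR 0))) -> 0
  row 12 [01100]: (0 AND ((1 XOR 1) AND (NOT 1 XOR 1))) -> 0
  row 13 [01101]: (1 AND ((1 XOR 1) AND (NOT 1 XOR 1))) -> 0
  row 14 [01110]: (0 AND ((1 XOR 1) AND (NOT 1 XOR 1))) -> 0
  row 15 [01111]: (1 AND ((1 XOR 1) AND (NOT 1 XOR 1))) -> 0
  row 16 [10000]: (0 AND ((0 XOR 0) AND (NOT 0 XOR 0))) -> 0
  row 17 [10001]: (1 AND ((0 XOR 0) AND (NOT 0 XOR 0))) -> 0
  row 18 [10010]: (0 AND ((0 XOR 0) AND (NOT 0 XOR 0))) -> 0
  row 19 [10011]: (1 AND ((0 XOR 0) AND (NOT 0 XOR 0))) -> 0
  row 20 [10100]: (0 AND ((0 XOR 0) AND (NOT 0 XOR 1))) -> 0
  row 21 [10101]: (1 AND ((0 XOR 0) AND (NOT 0 XOR 1))) -> 0
  row 22 [10110]: (0 AND ((0 XOR 0) AND (NOT 0 XOR 1))) -> 0
  row 23 [10111]: (1 AND ((0 XOR 0) AND (NOT 0 XOR 1))) -> 0
  row 24 [11000]: (0 AND ((1 XOR 1) AND (NOT 1 XOR 0))) -> 0
  row 25 [11001]: (1 AND ((1 XOR 1) AND (NOT 1 XOR 0))) -> 0
  row 26 [11010]: (0 AND ((1 XOR 1) AND (NOT 1 XOR 0))) -> 0
  row 27 [11011]: (1 AND ((1 XOR 1) AND (NOT 1 XOR 0))) -> 0
  row 28 [11100]: (0 AND ((1 XOR 1) AND (NOT 1 XOR 1))) -> 0
  row 29 [11101]: (1 AND ((1 XOR 1) AND (NOT 1 XOR 1))) -> 0
  row 30 [11110]: (0 AND ((1 XOR 1) AND (NOT 1 XOR 1))) -> 0
  row 31 [11111]: (1 AND ((1 XOR 1) AND (NOT 1 XOR 1))) -> 0
Full result column, 4 rows per line (a,b,c fixed per line; d,e runs 00..11 left to right):
  rows 0-3 [a,b,c=000]: 0000  = hex 0
  rows 4-7 [a,b,c=001]: 0000  = hex 0
  rows 8-11 [a,b,c=010]: 0000  = hex 0
  rows 12-15 [a,b,c=011]: 0000  = hex 0
  rows 16-19 [a,b,c=100]: 0000  = hex 0
  rows 20-23 [a,b,c=101]: 0000  = hex 0
  rows 24-27 [a,b,c=110]: 0000  = hex 0
  rows 28-31 [a,b,c=111]: 0000  = hex 0
Output column (row 0 .. row 31) = 00000000000000000000000000000000
Output column grouped in 4s = 0000 0000 0000 0000 0000 0000 0000 0000 = 0x00000000
Convert to decimal digit by digit (value = value*16 + digit):
  0 -> 0
  0*16 + 0 = 0
  0*16 + 0 = 0
  0*16 + 0 = 0
  0*16 + 0 = 0
  0*16 + 0 = 0
  0*16 + 0 = 0
  0*16 + 0 = 0
Decimal = 0

0


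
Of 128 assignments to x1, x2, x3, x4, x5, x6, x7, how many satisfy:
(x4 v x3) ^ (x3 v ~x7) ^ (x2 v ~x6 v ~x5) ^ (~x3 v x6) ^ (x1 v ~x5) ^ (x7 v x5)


CNF with 6 clauses over 7 vars (128 assignments).
An assignment satisfies CNF iff every clause has >=1 true literal.
Check each row (bits = x1,x2,x3,x4,x5,x6,x7; clause T/F shown):
  row 0 [0000000]: clauses=FTTTTF -> 0
  row 1 [0000001]: clauses=FFTTTT -> 0
  row 2 [0000010]: clauses=FTTTTF -> 0
  row 3 [0000011]: clauses=FFTTTT -> 0
  row 4 [0000100]: clauses=FTTTFT -> 0
  (every remaining row is evaluated the same way; all 128 results are listed next)
Full result column, 8 rows per line (x1,x2,x3,x4 fixed per line; x5,x6,x7 runs 000..111 left to right):
  rows 0-7 [x1,x2,x3,x4=0000]: 00000000  (ones: 0)
  rows 8-15 [x1,x2,x3,x4=0001]: 00000000  (ones: 0)
  rows 16-23 [x1,x2,x3,x4=0010]: 00010000  (ones: 1)
  rows 24-31 [x1,x2,x3,x4=0011]: 00010000  (ones: 1)
  rows 32-39 [x1,x2,x3,x4=0100]: 00000000  (ones: 0)
  rows 40-47 [x1,x2,x3,x4=0101]: 00000000  (ones: 0)
  rows 48-55 [x1,x2,x3,x4=0110]: 00010000  (ones: 1)
  rows 56-63 [x1,x2,x3,x4=0111]: 00010000  (ones: 1)
  rows 64-71 [x1,x2,x3,x4=1000]: 00000000  (ones: 0)
  rows 72-79 [x1,x2,x3,x4=1001]: 00001000  (ones: 1)
  rows 80-87 [x1,x2,x3,x4=1010]: 00010000  (ones: 1)
  rows 88-95 [x1,x2,x3,x4=1011]: 00010000  (ones: 1)
  rows 96-103 [x1,x2,x3,x4=1100]: 00000000  (ones: 0)
  rows 104-111 [x1,x2,x3,x4=1101]: 00001010  (ones: 2)
  rows 112-119 [x1,x2,x3,x4=1110]: 00010011  (ones: 3)
  rows 120-127 [x1,x2,x3,x4=1111]: 00010011  (ones: 3)
Satisfying assignments = 0+0+1+1+0+0+1+1+0+1+1+1+0+2+3+3 = 15

15
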